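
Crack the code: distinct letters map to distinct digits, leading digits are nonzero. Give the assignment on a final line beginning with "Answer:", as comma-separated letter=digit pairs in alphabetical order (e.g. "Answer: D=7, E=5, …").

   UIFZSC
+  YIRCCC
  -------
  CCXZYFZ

Step 1. [col 1: C + C ≡ Z (mod 10)] C=1 is one option consistent with column 1 (C + C ≡ Z (mod 10), carry-in 0) — take it. So C=1.
Step 2. [col 1: C + C ≡ Z (mod 10)] from column 1 (C=1, carry-in 0, digits 1 already taken and all letters distinct): Z must equal 2. So Z=2.
Step 3. [col 2: S + C ≡ F (mod 10)] several values work for S in column 2 (S + C ≡ F (mod 10), carry-in 0); try S=6, so S=6.
Step 4. [col 2: S + C ≡ F (mod 10)] in column 2 we have S+C≡F with carry-in 0; given S=6, C=1 and digits 1,2,6 already taken and all letters distinct, that pins F to 7. So F=7.
Step 5. [col 3: Z + C ≡ Y (mod 10)] column 3 reads Z+C+carry(0)=Y with Z=2, C=1; with digits 1,2,6,7 already taken and all letters distinct, the only value for Y is 3 ⇒ Y=3.
Step 6. [col 4: F + R ≡ Z (mod 10)] from column 4 (F=7, Z=2, carry-in 0, digits 1,2,3,6,7 already taken and all letters distinct): R must equal 5, so R=5.
Step 7. [col 5: I + I ≡ X (mod 10)] column 5 reads I+I+carry(1)=X with nothing yet; with digits 1,2,3,5,6,7 already taken and all letters distinct, the only value for I is 4 ⇒ I=4.
Step 8. [col 5: I + I ≡ X (mod 10)] in column 5 we have I+I≡X with carry-in 1; given I=4 and digits 1,2,3,4,5,6,7 already taken and all letters distinct, that pins X to 9, so X=9.
Step 9. [col 6: U + Y ≡ C (mod 10)] column 6 reads U+Y+carry(0)=C with Y=3, C=1; with digits 1,2,3,4,5,6,7,9 already taken and all letters distinct, the only value for U is 8. So U=8.

Answer: C=1, F=7, I=4, R=5, S=6, U=8, X=9, Y=3, Z=2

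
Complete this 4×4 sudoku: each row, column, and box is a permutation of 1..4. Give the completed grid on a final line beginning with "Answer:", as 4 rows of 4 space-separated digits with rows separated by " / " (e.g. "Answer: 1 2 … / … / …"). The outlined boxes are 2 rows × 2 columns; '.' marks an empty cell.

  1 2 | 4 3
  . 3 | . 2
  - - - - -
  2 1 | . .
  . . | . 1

Step 1. [r4c1∈{3,4}] across col 1, 3 lands solely at r4c1 ⇒ r4c1=3.
Step 2. [r4c3∈{2}] r4c3's peers cover all but 2, so r4c3=2.
Step 3. [r3c4∈{4}] nothing but 4 survives at r3c4. So r3c4=4.
Step 4. [r4c2∈{4}] nothing but 4 survives at r4c2 ⇒ r4c2=4.
Step 5. [r3c3∈{3}] only 3 remains possible at r3c3, so r3c3=3.
Step 6. [r2c1∈{4}] r2c1 is down to just 4 ⇒ r2c1=4.
Step 7. [r2c3∈{1}] r2c3 has the single candidate 1 ⇒ r2c3=1.

Answer: 1 2 4 3 / 4 3 1 2 / 2 1 3 4 / 3 4 2 1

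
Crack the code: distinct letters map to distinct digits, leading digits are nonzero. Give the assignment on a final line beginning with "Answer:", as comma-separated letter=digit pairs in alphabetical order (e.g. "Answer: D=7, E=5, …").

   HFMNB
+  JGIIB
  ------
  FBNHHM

Step 1. [col 1: B + B ≡ M (mod 10)] no forcing yet in column 1 (carry-in 0); B=7 is free and consistent — try it. So B=7.
Step 2. [F] the sum has 6 digits but both addends have 5; that extra leading digit F is the final carry, namely 1, so F=1.
Step 3. [col 1: B + B ≡ M (mod 10)] in column 1 we have B+B≡M with carry-in 0; given B=7 and digits 1,7 already taken and all letters distinct, that pins M to 4, so M=4.
Step 4. [col 2: N + I ≡ H (mod 10)] several values work for I in column 2 (N + I ≡ H (mod 10), carry-in 1); try I=5. So I=5.
Step 5. [col 2: N + I ≡ H (mod 10)] several values work for N in column 2 (N + I ≡ H (mod 10), carry-in 1); try N=3 ⇒ N=3.
Step 6. [col 2: N + I ≡ H (mod 10)] from column 2 (N=3, I=5, carry-in 1, digits 1,3,4,5,7 already taken and all letters distinct): H must equal 9 ⇒ H=9.
Step 7. [col 4: F + G ≡ N (mod 10)] column 4 reads F+G+carry(0)=N with F=1, N=3; with digits 1,3,4,5,7,9 already taken and all letters distinct, the only value for G is 2, so G=2.
Step 8. [col 5: H + J ≡ B (mod 10)] column 5 reads H+J+carry(0)=B with H=9, B=7; with digits 1,2,3,4,5,7,9 already taken and all letters distinct, the only value for J is 8. So J=8.

Answer: B=7, F=1, G=2, H=9, I=5, J=8, M=4, N=3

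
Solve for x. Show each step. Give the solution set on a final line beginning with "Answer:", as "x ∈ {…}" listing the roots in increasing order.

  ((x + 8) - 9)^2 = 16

Step 1. [((x + 8) - 9)^2 = 16] 16 ≥ 0, LHS is (·)² — take ±√. So sqrt: (x + 8) - 9 = 4 or -4.
Step 2. [(x + 8) - 9 = 4 or -4] peel the -9: add 9 from each side, so sub: x + 8 = 13 or 5.
Step 3. [x + 8 = 13 or 5] +8 is outermost — subtract 8 both sides, so sub: x = 5 or -3.

Answer: x ∈ {-3, 5}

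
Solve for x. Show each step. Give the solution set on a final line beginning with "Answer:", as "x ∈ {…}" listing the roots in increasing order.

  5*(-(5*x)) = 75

Step 1. [5*(-(5*x)) = 75] divide by the outer 5 ⇒ div: -(5*x) = 15.
Step 2. [-(5*x) = 15] leading − — multiply by −1, so neg: 5*x = -15.
Step 3. [5*x = -15] 5·(inner) — divide through by 5, so div: x = -3.

Answer: x ∈ {-3}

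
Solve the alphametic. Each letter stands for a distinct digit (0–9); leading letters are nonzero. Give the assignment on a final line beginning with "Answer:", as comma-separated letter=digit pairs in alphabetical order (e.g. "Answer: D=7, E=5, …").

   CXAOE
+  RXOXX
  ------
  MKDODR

Step 1. [M] M is the leading digit of a 6-digit sum of two 5-digit numbers; the final carry is exactly 1 ⇒ M=1.
Step 2. [col 1: E + X ≡ R (mod 10)] several values work for X in column 1 (E + X ≡ R (mod 10), carry-in 0); try X=6, so X=6.
Step 3. [col 1: E + X ≡ R (mod 10)] several values work for R in column 1 (E + X ≡ R (mod 10), carry-in 0); try R=8 ⇒ R=8.
Step 4. [col 1: E + X ≡ R (mod 10)] column 1 reads E+X+carry(0)=R with X=6, R=8; with digits 1,6,8 already taken and all letters distinct, the only value for E is 2. So E=2.
Step 5. [col 2: O + X ≡ D (mod 10)] several values work for O in column 2 (O + X ≡ D (mod 10), carry-in 0); try O=7. So O=7.
Step 6. [col 2: O + X ≡ D (mod 10)] column 2: given O=7, X=6, carry-in 0, and digits 1,2,6,7,8 already taken and all letters distinct, O+X≡D (mod 10) forces D=3, so D=3.
Step 7. [col 3: A + O ≡ O (mod 10)] from column 3 (O=7, carry-in 1, digits 1,2,3,6,7,8 already taken and all letters distinct): A must equal 9 ⇒ A=9.
Step 8. [col 5: C + R ≡ K (mod 10)] from column 5 (R=8, carry-in 1, digits 1,2,3,6,7,8,9 already taken and all letters distinct): C must equal 5. So C=5.
Step 9. [col 5: C + R ≡ K (mod 10)] column 5: given C=5, R=8, carry-in 1, and digits 1,2,3,5,6,7,8,9 already taken and all letters distinct, C+R≡K (mod 10) forces K=4. So K=4.

Answer: A=9, C=5, D=3, E=2, K=4, M=1, O=7, R=8, X=6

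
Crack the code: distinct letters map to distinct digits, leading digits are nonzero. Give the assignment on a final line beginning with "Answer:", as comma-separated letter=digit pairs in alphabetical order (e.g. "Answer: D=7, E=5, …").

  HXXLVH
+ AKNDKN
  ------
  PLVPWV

Step 1. [col 1: H + N ≡ V (mod 10)] no forcing yet in column 1 (carry-in 0); V=0 is free and consistent — try it, so V=0.
Step 2. [col 1: H + N ≡ V (mod 10)] several values work for N in column 1 (H + N ≡ V (mod 10), carry-in 0); try N=4, so N=4.
Step 3. [col 1: H + N ≡ V (mod 10)] column 1: given N=4, V=0, carry-in 0, and digits 0,4 already taken and all letters distinct, H+N≡V (mod 10) forces H=6. So H=6.
Step 4. [col 2: V + K ≡ W (mod 10)] W=3 is one option consistent with column 2 (V + K ≡ W (mod 10), carry-in 1) — take it ⇒ W=3.
Step 5. [col 2: V + K ≡ W (mod 10)] from column 2 (V=0, W=3, carry-in 1, digits 0,3,4,6 already taken and all letters distinct): K must equal 2. So K=2.
Step 6. [col 3: L + D ≡ P (mod 10)] several values work for L in column 3 (L + D ≡ P (mod 10), carry-in 0); try L=8 ⇒ L=8.
Step 7. [col 3: L + D ≡ P (mod 10)] D=9 is one option consistent with column 3 (L + D ≡ P (mod 10), carry-in 0) — take it ⇒ D=9.
Step 8. [col 3: L + D ≡ P (mod 10)] column 3 reads L+D+carry(0)=P with L=8, D=9; with digits 0,2,3,4,6,8,9 already taken and all letters distinct, the only value for P is 7 ⇒ P=7.
Step 9. [col 4: X + N ≡ V (mod 10)] column 4: given N=4, V=0, carry-in 1, and digits 0,2,3,4,6,7,8,9 already taken and all letters distinct, X+N≡V (mod 10) forces X=5. So X=5.
Step 10. [col 6: H + A ≡ P (mod 10)] column 6 reads H+A+carry(0)=P with H=6, P=7; with digits 0,2,3,4,5,6,7,8,9 already taken and all letters distinct, the only value for A is 1. So A=1.

Answer: A=1, D=9, H=6, K=2, L=8, N=4, P=7, V=0, W=3, X=5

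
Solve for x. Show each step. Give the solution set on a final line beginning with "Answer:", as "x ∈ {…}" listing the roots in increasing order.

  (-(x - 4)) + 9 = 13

Step 1. [(-(x - 4)) + 9 = 13] subtract 9: x sits inside (… + 9) ⇒ sub: -(x - 4) = 4.
Step 2. [-(x - 4) = 4] LHS negated; negate both sides, so neg: x - 4 = -4.
Step 3. [x - 4 = -4] -4 is outermost — add 4 both sides. So sub: x = 0.

Answer: x ∈ {0}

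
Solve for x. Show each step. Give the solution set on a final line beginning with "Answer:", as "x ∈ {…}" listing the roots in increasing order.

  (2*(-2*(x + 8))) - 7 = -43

Step 1. [(2*(-2*(x + 8))) - 7 = -43] peel the -7: add 7 from each side. So sub: 2*(-2*(x + 8)) = -36.
Step 2. [2*(-2*(x + 8)) = -36] 2·(inner) — divide through by 2, so div: -2*(x + 8) = -18.
Step 3. [-2*(x + 8) = -18] divide by the outer -2, so div: x + 8 = 9.
Step 4. [x + 8 = 9] peel the +8: subtract 8 from each side. So sub: x = 1.

Answer: x ∈ {1}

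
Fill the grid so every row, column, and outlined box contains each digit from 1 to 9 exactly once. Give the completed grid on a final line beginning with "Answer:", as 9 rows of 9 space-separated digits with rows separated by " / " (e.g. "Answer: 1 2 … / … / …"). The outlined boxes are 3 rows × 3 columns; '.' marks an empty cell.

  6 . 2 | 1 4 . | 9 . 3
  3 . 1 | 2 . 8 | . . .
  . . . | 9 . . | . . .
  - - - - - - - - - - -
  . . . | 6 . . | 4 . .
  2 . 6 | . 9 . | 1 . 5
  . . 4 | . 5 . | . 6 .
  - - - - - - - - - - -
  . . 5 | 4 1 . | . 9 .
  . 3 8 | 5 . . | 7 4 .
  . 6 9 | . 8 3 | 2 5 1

Step 1. [r3c3∈{7}] nothing but 7 survives at r3c3 ⇒ r3c3=7.
Step 2. [r8c9∈{6}] r8c9's peers cover all but 6. So r8c9=6.
Step 3. [r2c8∈{7}] nothing but 7 survives at r2c8, so r2c8=7.
Step 4. [r4c5∈{2,3,7}] 7 has one home in col 5: r4c5. So r4c5=7.
Step 5. [r1c8∈{8}] r1c8 has the single candidate 8, so r1c8=8.
Step 6. [r6c9∈{2,7,8,9}] r6c9 is the only open cell in col 9 admitting 7 ⇒ r6c9=7.
Step 7. [r1c2∈{5}] r1c2 has the single candidate 5 ⇒ r1c2=5.
Step 8. [r4c9∈{2,8,9}] in col 9, 9 fits only at r4c9. So r4c9=9.
Step 9. [r6c7∈{3,8}] box 6 places 8 nowhere but r6c7. So r6c7=8.
Step 10. [r6c6∈{1,2}] in row 6, 2 fits only at r6c6. So r6c6=2.
Step 11. [r2c5∈{6}] only 6 remains possible at r2c5 ⇒ r2c5=6.
Step 12. [r7c1∈{7}] r7c1 has the single candidate 7 ⇒ r7c1=7.
Step 13. [r4c6∈{1}] only 1 remains possible at r4c6, so r4c6=1.
Step 14. [r4c2∈{8}] r4c2 is down to just 8. So r4c2=8.
Step 15. [r3c2∈{4}] only 4 remains possible at r3c2. So r3c2=4.
Step 16. [r5c8∈{3}] nothing but 3 survives at r5c8 ⇒ r5c8=3.
Step 17. [r6c2∈{1,9}] col 2 places 1 nowhere but r6c2, so r6c2=1.
Step 18. [r4c8∈{2}] only 2 remains possible at r4c8, so r4c8=2.
Step 19. [r3c7∈{5,6}] in row 3, 6 fits only at r3c7. So r3c7=6.
Step 20. [r7c6∈{6}] r7c6's peers cover all but 6 ⇒ r7c6=6.
Step 21. [r6c1∈{9}] r6c1 has the single candidate 9, so r6c1=9.
Step 22. [r7c9∈{8}] nothing but 8 survives at r7c9. So r7c9=8.
Step 23. [r7c2∈{2}] r7c2 has the single candidate 2. So r7c2=2.
Step 24. [r3c9∈{2}] only 2 remains possible at r3c9. So r3c9=2.
Step 25. [r2c2∈{9}] r2c2's peers cover all but 9. So r2c2=9.
Step 26. [r9c1∈{4}] only 4 remains possible at r9c1. So r9c1=4.
Step 27. [r2c7∈{5}] r2c7's peers cover all but 5 ⇒ r2c7=5.
Step 28. [r3c8∈{1}] nothing but 1 survives at r3c8, so r3c8=1.
Step 29. [r5c2∈{7}] r5c2's peers cover all but 7, so r5c2=7.
Step 30. [r6c4∈{3}] r6c4 has the single candidate 3 ⇒ r6c4=3.
Step 31. [r4c1∈{5}] only 5 remains possible at r4c1, so r4c1=5.
Step 32. [r3c5∈{3}] r3c5 has the single candidate 3. So r3c5=3.
Step 33. [r3c1∈{8}] r3c1 has the single candidate 8. So r3c1=8.
Step 34. [r2c9∈{4}] only 4 remains possible at r2c9, so r2c9=4.
Step 35. [r5c4∈{8}] nothing but 8 survives at r5c4 ⇒ r5c4=8.
Step 36. [r8c5∈{2}] r8c5 is down to just 2 ⇒ r8c5=2.
Step 37. [r5c6∈{4}] r5c6's peers cover all but 4. So r5c6=4.
Step 38. [r4c3∈{3}] r4c3 has the single candidate 3. So r4c3=3.
Step 39. [r9c4∈{7}] r9c4 is down to just 7, so r9c4=7.
Step 40. [r3c6∈{5}] r3c6's peers cover all but 5 ⇒ r3c6=5.
Step 41. [r7c7∈{3}] r7c7's peers cover all but 3. So r7c7=3.
Step 42. [r1c6∈{7}] r1c6 is down to just 7. So r1c6=7.
Step 43. [r8c6∈{9}] only 9 remains possible at r8c6, so r8c6=9.
Step 44. [r8c1∈{1}] r8c1's peers cover all but 1. So r8c1=1.

Answer: 6 5 2 1 4 7 9 8 3 / 3 9 1 2 6 8 5 7 4 / 8 4 7 9 3 5 6 1 2 / 5 8 3 6 7 1 4 2 9 / 2 7 6 8 9 4 1 3 5 / 9 1 4 3 5 2 8 6 7 / 7 2 5 4 1 6 3 9 8 / 1 3 8 5 2 9 7 4 6 / 4 6 9 7 8 3 2 5 1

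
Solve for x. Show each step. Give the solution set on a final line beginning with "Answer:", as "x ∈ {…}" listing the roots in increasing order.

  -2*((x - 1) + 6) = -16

Step 1. [-2*((x - 1) + 6) = -16] -2 out front; divide by -2, so div: (x - 1) + 6 = 8.
Step 2. [(x - 1) + 6 = 8] subtract 6: x sits inside (… + 6) ⇒ sub: x - 1 = 2.
Step 3. [x - 1 = 2] peel the -1: add 1 from each side ⇒ sub: x = 3.

Answer: x ∈ {3}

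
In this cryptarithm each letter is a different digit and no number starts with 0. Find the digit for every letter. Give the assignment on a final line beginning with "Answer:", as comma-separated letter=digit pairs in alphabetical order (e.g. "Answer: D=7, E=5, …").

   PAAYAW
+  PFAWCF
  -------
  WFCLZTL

Step 1. [col 1: W + F ≡ L (mod 10)] F=4 is one option consistent with column 1 (W + F ≡ L (mod 10), carry-in 0) — take it. So F=4.
Step 2. [col 1: W + F ≡ L (mod 10)] no forcing yet in column 1 (carry-in 0); L=5 is free and consistent — try it ⇒ L=5.
Step 3. [col 1: W + F ≡ L (mod 10)] column 1: given F=4, L=5, carry-in 0, and digits 4,5 already taken and all letters distinct, W+F≡L (mod 10) forces W=1 ⇒ W=1.
Step 4. [col 2: A + C ≡ T (mod 10)] no forcing yet in column 2 (carry-in 0); T=8 is free and consistent — try it. So T=8.
Step 5. [col 2: A + C ≡ T (mod 10)] column 2 (A + C ≡ T (mod 10), carry-in 0) doesn't pin A yet; pick A=2 and continue. So A=2.
Step 6. [col 2: A + C ≡ T (mod 10)] column 2 reads A+C+carry(0)=T with A=2, T=8; with digits 1,2,4,5,8 already taken and all letters distinct, the only value for C is 6 ⇒ C=6.
Step 7. [col 3: Y + W ≡ Z (mod 10)] in column 3 we have Y+W≡Z with carry-in 0; given W=1 and digits 1,2,4,5,6,8 already taken and all letters distinct, that pins Y to 9 ⇒ Y=9.
Step 8. [col 3: Y + W ≡ Z (mod 10)] in column 3 we have Y+W≡Z with carry-in 0; given Y=9, W=1 and digits 1,2,4,5,6,8,9 already taken and all letters distinct, that pins Z to 0, so Z=0.
Step 9. [col 6: P + P ≡ F (mod 10)] column 6 reads P+P+carry(0)=F with F=4; with digits 0,1,2,4,5,6,8,9 already taken and all letters distinct, the only value for P is 7 ⇒ P=7.

Answer: A=2, C=6, F=4, L=5, P=7, T=8, W=1, Y=9, Z=0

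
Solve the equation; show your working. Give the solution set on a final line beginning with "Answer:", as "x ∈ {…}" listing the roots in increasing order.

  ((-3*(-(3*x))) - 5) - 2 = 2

Step 1. [((-3*(-(3*x))) - 5) - 2 = 2] peel the -2: add 2 from each side ⇒ sub: (-3*(-(3*x))) - 5 = 4.
Step 2. [(-3*(-(3*x))) - 5 = 4] add 5: x sits inside (… - 5) ⇒ sub: -3*(-(3*x)) = 9.
Step 3. [-3*(-(3*x)) = 9] -3·(inner) — divide through by -3 ⇒ div: -(3*x) = -3.
Step 4. [-(3*x) = -3] flip signs both sides, so neg: 3*x = 3.
Step 5. [3*x = 3] leading coefficient 3: divide by 3, so div: x = 1.

Answer: x ∈ {1}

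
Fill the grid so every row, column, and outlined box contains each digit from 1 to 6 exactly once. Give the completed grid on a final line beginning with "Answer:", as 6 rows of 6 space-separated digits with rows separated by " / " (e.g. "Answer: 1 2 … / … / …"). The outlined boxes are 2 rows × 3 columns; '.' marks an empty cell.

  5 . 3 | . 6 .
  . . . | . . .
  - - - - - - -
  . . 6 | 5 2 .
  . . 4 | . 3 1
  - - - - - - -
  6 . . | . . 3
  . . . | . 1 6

Step 1. [r5c5∈{4,5}] in box 6, 5 fits only at r5c5, so r5c5=5.
Step 2. [r2c5∈{4}] r2c5 is down to just 4, so r2c5=4.
Step 3. [r6c1∈{2,3,4}] r6c1 is the only open cell in col 1 admitting 4. So r6c1=4.
Step 4. [r6c4∈{2}] r6c4 is down to just 2 ⇒ r6c4=2.
Step 5. [r1c6∈{2}] r1c6's peers cover all but 2 ⇒ r1c6=2.
Step 6. [r4c1∈{2}] r4c1's peers cover all but 2. So r4c1=2.
Step 7. [r2c1∈{1}] r2c1 is down to just 1 ⇒ r2c1=1.
Step 8. [r3c2∈{1,3}] row 3 places 1 nowhere but r3c2 ⇒ r3c2=1.
Step 9. [r2c3∈{2}] r2c3 has the single candidate 2, so r2c3=2.
Step 10. [r6c3∈{5}] r6c3 has the single candidate 5 ⇒ r6c3=5.
Step 11. [r6c2∈{3}] r6c2 has the single candidate 3. So r6c2=3.
Step 12. [r2c6∈{5}] only 5 remains possible at r2c6 ⇒ r2c6=5.
Step 13. [r3c1∈{3}] nothing but 3 survives at r3c1 ⇒ r3c1=3.
Step 14. [r5c2∈{2}] r5c2 is down to just 2 ⇒ r5c2=2.
Step 15. [r1c2∈{4}] only 4 remains possible at r1c2 ⇒ r1c2=4.
Step 16. [r3c6∈{4}] r3c6 has the single candidate 4 ⇒ r3c6=4.
Step 17. [r2c4∈{3}] only 3 remains possible at r2c4, so r2c4=3.
Step 18. [r5c3∈{1}] r5c3 is down to just 1, so r5c3=1.
Step 19. [r4c2∈{5}] r4c2 has the single candidate 5, so r4c2=5.
Step 20. [r4c4∈{6}] r4c4's peers cover all but 6. So r4c4=6.
Step 21. [r5c4∈{4}] only 4 remains possible at r5c4, so r5c4=4.
Step 22. [r2c2∈{6}] r2c2 has the single candidate 6. So r2c2=6.
Step 23. [r1c4∈{1}] r1c4's peers cover all but 1, so r1c4=1.

Answer: 5 4 3 1 6 2 / 1 6 2 3 4 5 / 3 1 6 5 2 4 / 2 5 4 6 3 1 / 6 2 1 4 5 3 / 4 3 5 2 1 6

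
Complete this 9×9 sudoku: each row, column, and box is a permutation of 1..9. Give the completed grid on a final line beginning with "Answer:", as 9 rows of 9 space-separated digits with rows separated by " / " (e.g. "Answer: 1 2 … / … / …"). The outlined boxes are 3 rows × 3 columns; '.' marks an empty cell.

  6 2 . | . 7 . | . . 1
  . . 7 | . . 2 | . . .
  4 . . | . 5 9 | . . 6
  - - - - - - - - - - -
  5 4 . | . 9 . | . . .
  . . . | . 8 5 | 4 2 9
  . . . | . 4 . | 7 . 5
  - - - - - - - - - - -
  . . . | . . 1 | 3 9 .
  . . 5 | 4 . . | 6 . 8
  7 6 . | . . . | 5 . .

Step 1. [r7c2∈{8}] nothing but 8 survives at r7c2, so r7c2=8.
Step 2. [r7c1∈{2}] r7c1 is down to just 2 ⇒ r7c1=2.
Step 3. [r2c5∈{1,3,6}] r2c5 is the only open cell in col 5 admitting 1. So r2c5=1.
Step 4. [r2c4∈{3,6,8}] row 2 places 6 nowhere but r2c4 ⇒ r2c4=6.
Step 5. [r4c9∈{3}] r4c9 is down to just 3. So r4c9=3.
Step 6. [r4c7∈{1,8}] col 7 places 1 nowhere but r4c7, so r4c7=1.
Step 7. [r5c3∈{1,3,6}] in row 5, 6 fits only at r5c3. So r5c3=6.
Step 8. [r9c4∈{2,3,8,9}] across col 4, 9 lands solely at r9c4, so r9c4=9.
Step 9. [r1c8∈{3,4,5,8}] row 1 places 5 nowhere but r1c8. So r1c8=5.
Step 10. [r5c2∈{1,3,7}] in col 2, 7 fits only at r5c2. So r5c2=7.
Step 11. [r2c9∈{4}] r2c9 is down to just 4. So r2c9=4.
Step 12. [r3c8∈{3,7,8}] in row 3, 7 fits only at r3c8, so r3c8=7.
Step 13. [r8c6∈{3,7}] row 8 places 7 nowhere but r8c6, so r8c6=7.
Step 14. [r2c8∈{3,8}] 3 has one home in col 8: r2c8 ⇒ r2c8=3.
Step 15. [r8c8∈{1}] r8c8 is down to just 1. So r8c8=1.
Step 16. [r9c3∈{1,3,4}] in row 9, 1 fits only at r9c3, so r9c3=1.
Step 17. [r8c5∈{2,3}] across row 8, 2 lands solely at r8c5. So r8c5=2.
Step 18. [r1c6∈{3,4,8}] row 1 places 4 nowhere but r1c6, so r1c6=4.
Step 19. [r3c2∈{1,3}] 1 has one home in row 3: r3c2 ⇒ r3c2=1.
Step 20. [r4c6∈{6}] nothing but 6 survives at r4c6 ⇒ r4c6=6.
Step 21. [r6c6∈{3}] only 3 remains possible at r6c6 ⇒ r6c6=3.
Step 22. [r6c2∈{9}] r6c2's peers cover all but 9. So r6c2=9.
Step 23. [r1c3∈{3,8,9}] across col 3, 9 lands solely at r1c3. So r1c3=9.
Step 24. [r1c7∈{8}] r1c7 is down to just 8, so r1c7=8.
Step 25. [r3c4∈{3,8}] in col 4, 8 fits only at r3c4. So r3c4=8.
Step 26. [r4c8∈{8}] r4c8 has the single candidate 8, so r4c8=8.
Step 27. [r5c1∈{1,3}] row 5 places 3 nowhere but r5c1, so r5c1=3.
Step 28. [r6c1∈{1,8}] in col 1, 1 fits only at r6c1, so r6c1=1.
Step 29. [r4c3∈{2}] only 2 remains possible at r4c3. So r4c3=2.
Step 30. [r7c9∈{7}] r7c9 has the single candidate 7, so r7c9=7.
Step 31. [r6c8∈{6}] nothing but 6 survives at r6c8. So r6c8=6.
Step 32. [r6c3∈{8}] only 8 remains possible at r6c3 ⇒ r6c3=8.
Step 33. [r9c5∈{3}] nothing but 3 survives at r9c5 ⇒ r9c5=3.
Step 34. [r2c7∈{9}] r2c7 has the single candidate 9, so r2c7=9.
Step 35. [r7c5∈{6}] nothing but 6 survives at r7c5 ⇒ r7c5=6.
Step 36. [r9c8∈{4}] r9c8 is down to just 4, so r9c8=4.
Step 37. [r5c4∈{1}] r5c4's peers cover all but 1, so r5c4=1.
Step 38. [r9c6∈{8}] r9c6 is down to just 8, so r9c6=8.
Step 39. [r3c7∈{2}] r3c7 is down to just 2 ⇒ r3c7=2.
Step 40. [r7c3∈{4}] r7c3 is down to just 4 ⇒ r7c3=4.
Step 41. [r2c1∈{8}] nothing but 8 survives at r2c1 ⇒ r2c1=8.
Step 42. [r1c4∈{3}] only 3 remains possible at r1c4. So r1c4=3.
Step 43. [r9c9∈{2}] only 2 remains possible at r9c9. So r9c9=2.
Step 44. [r6c4∈{2}] r6c4's peers cover all but 2, so r6c4=2.
Step 45. [r8c2∈{3}] r8c2 has the single candidate 3. So r8c2=3.
Step 46. [r3c3∈{3}] r3c3 is down to just 3 ⇒ r3c3=3.
Step 47. [r8c1∈{9}] r8c1 has the single candidate 9, so r8c1=9.
Step 48. [r7c4∈{5}] r7c4's peers cover all but 5. So r7c4=5.
Step 49. [r4c4∈{7}] r4c4's peers cover all but 7, so r4c4=7.
Step 50. [r2c2∈{5}] r2c2 is down to just 5. So r2c2=5.

Answer: 6 2 9 3 7 4 8 5 1 / 8 5 7 6 1 2 9 3 4 / 4 1 3 8 5 9 2 7 6 / 5 4 2 7 9 6 1 8 3 / 3 7 6 1 8 5 4 2 9 / 1 9 8 2 4 3 7 6 5 / 2 8 4 5 6 1 3 9 7 / 9 3 5 4 2 7 6 1 8 / 7 6 1 9 3 8 5 4 2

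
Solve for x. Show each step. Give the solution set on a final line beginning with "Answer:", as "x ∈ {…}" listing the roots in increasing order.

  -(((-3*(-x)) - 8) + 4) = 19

Step 1. [-(((-3*(-x)) - 8) + 4) = 19] leading − — multiply by −1, so neg: ((-3*(-x)) - 8) + 4 = -19.
Step 2. [((-3*(-x)) - 8) + 4 = -19] the outer +4 inverts by subtracting 4. So sub: (-3*(-x)) - 8 = -23.
Step 3. [(-3*(-x)) - 8 = -23] add 8: x sits inside (… - 8) ⇒ sub: -3*(-x) = -15.
Step 4. [-3*(-x) = -15] LHS = -3·(…); ÷-3 both sides ⇒ div: -x = 5.
Step 5. [-x = 5] LHS negated; negate both sides. So neg: x = -5.

Answer: x ∈ {-5}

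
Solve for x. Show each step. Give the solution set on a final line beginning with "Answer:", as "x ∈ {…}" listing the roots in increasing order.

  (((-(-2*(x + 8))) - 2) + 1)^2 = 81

Step 1. [(((-(-2*(x + 8))) - 2) + 1)^2 = 81] LHS squared, RHS 81 ≥ 0: apply √ (±) ⇒ sqrt: ((-(-2*(x + 8))) - 2) + 1 = 9 or -9.
Step 2. [((-(-2*(x + 8))) - 2) + 1 = 9 or -9] 1 comes off first (subtract 1), so sub: (-(-2*(x + 8))) - 2 = 8 or -10.
Step 3. [(-(-2*(x + 8))) - 2 = 8 or -10] add 2: x sits inside (… - 2). So sub: -(-2*(x + 8)) = 10 or -8.
Step 4. [-(-2*(x + 8)) = 10 or -8] leading − — multiply by −1 ⇒ neg: -2*(x + 8) = -10 or 8.
Step 5. [-2*(x + 8) = -10 or 8] -2 out front; divide by -2, so div: x + 8 = 5 or -4.
Step 6. [x + 8 = 5 or -4] subtract 8: x sits inside (… + 8). So sub: x = -3 or -12.

Answer: x ∈ {-12, -3}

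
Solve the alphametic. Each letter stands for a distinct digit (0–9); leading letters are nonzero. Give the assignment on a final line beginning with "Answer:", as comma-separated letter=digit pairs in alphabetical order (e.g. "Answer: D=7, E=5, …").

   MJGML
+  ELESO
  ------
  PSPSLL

Step 1. [P] the sum has 6 digits but both addends have 5; that extra leading digit P is the final carry, namely 1. So P=1.
Step 2. [col 1: L + O ≡ L (mod 10)] from column 1 (nothing yet, carry-in 0, digits 1 already taken and all letters distinct): O must equal 0, so O=0.
Step 3. [col 1: L + O ≡ L (mod 10)] column 1 (L + O ≡ L (mod 10), carry-in 0) doesn't pin L yet; pick L=8 and continue. So L=8.
Step 4. [col 2: M + S ≡ L (mod 10)] several values work for M in column 2 (M + S ≡ L (mod 10), carry-in 0); try M=5. So M=5.
Step 5. [col 2: M + S ≡ L (mod 10)] in column 2 we have M+S≡L with carry-in 0; given M=5, L=8 and digits 0,1,5,8 already taken and all letters distinct, that pins S to 3. So S=3.
Step 6. [col 3: G + E ≡ S (mod 10)] several values work for E in column 3 (G + E ≡ S (mod 10), carry-in 0); try E=7. So E=7.
Step 7. [col 3: G + E ≡ S (mod 10)] from column 3 (E=7, S=3, carry-in 0, digits 0,1,3,5,7,8 already taken and all letters distinct): G must equal 6, so G=6.
Step 8. [col 4: J + L ≡ P (mod 10)] column 4 reads J+L+carry(1)=P with L=8, P=1; with digits 0,1,3,5,6,7,8 already taken and all letters distinct, the only value for J is 2, so J=2.

Answer: E=7, G=6, J=2, L=8, M=5, O=0, P=1, S=3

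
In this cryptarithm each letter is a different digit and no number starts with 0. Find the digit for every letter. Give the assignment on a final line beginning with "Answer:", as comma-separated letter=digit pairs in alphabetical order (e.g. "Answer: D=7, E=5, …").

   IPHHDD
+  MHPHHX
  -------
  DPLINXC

Step 1. [col 1: D + X ≡ C (mod 10)] no forcing yet in column 1 (carry-in 0); C=7 is free and consistent — try it, so C=7.
Step 2. [col 1: D + X ≡ C (mod 10)] no forcing yet in column 1 (carry-in 0); D=1 is free and consistent — try it ⇒ D=1.
Step 3. [col 1: D + X ≡ C (mod 10)] column 1 reads D+X+carry(0)=C with D=1, C=7; with digits 1,7 already taken and all letters distinct, the only value for X is 6. So X=6.
Step 4. [col 2: D + H ≡ X (mod 10)] column 2: given D=1, X=6, carry-in 0, and digits 1,6,7 already taken and all letters distinct, D+H≡X (mod 10) forces H=5, so H=5.
Step 5. [col 3: H + H ≡ N (mod 10)] from column 3 (H=5, carry-in 0, digits 1,5,6,7 already taken and all letters distinct): N must equal 0. So N=0.
Step 6. [col 4: H + P ≡ I (mod 10)] column 4 (H + P ≡ I (mod 10), carry-in 1) doesn't pin I yet; pick I=9 and continue ⇒ I=9.
Step 7. [col 4: H + P ≡ I (mod 10)] from column 4 (H=5, I=9, carry-in 1, digits 0,1,5,6,7,9 already taken and all letters distinct): P must equal 3 ⇒ P=3.
Step 8. [col 5: P + H ≡ L (mod 10)] column 5: given P=3, H=5, carry-in 0, and digits 0,1,3,5,6,7,9 already taken and all letters distinct, P+H≡L (mod 10) forces L=8. So L=8.
Step 9. [col 6: I + M ≡ P (mod 10)] column 6 reads I+M+carry(0)=P with I=9, P=3; with digits 0,1,3,5,6,7,8,9 already taken and all letters distinct, the only value for M is 4 ⇒ M=4.

Answer: C=7, D=1, H=5, I=9, L=8, M=4, N=0, P=3, X=6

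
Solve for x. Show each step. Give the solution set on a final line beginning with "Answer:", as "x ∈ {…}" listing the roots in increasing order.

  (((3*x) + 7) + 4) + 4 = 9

Step 1. [(((3*x) + 7) + 4) + 4 = 9] the outer +4 inverts by subtracting 4, so sub: ((3*x) + 7) + 4 = 5.
Step 2. [((3*x) + 7) + 4 = 5] 4 comes off first (subtract 4). So sub: (3*x) + 7 = 1.
Step 3. [(3*x) + 7 = 1] the outer +7 inverts by subtracting 7. So sub: 3*x = -6.
Step 4. [3*x = -6] leading coefficient 3: divide by 3, so div: x = -2.

Answer: x ∈ {-2}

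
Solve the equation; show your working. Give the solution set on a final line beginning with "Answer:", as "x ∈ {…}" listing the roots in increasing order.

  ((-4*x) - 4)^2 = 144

Step 1. [((-4*x) - 4)^2 = 144] LHS squared, RHS 144 ≥ 0: apply √ (±). So sqrt: (-4*x) - 4 = 12 or -12.
Step 2. [(-4*x) - 4 = 12 or -12] -4 divides every term; factor it out. So factor: x + 1 = -3 or 3.
Step 3. [x + 1 = -3 or 3] peel the +1: subtract 1 from each side, so sub: x = -4 or 2.

Answer: x ∈ {-4, 2}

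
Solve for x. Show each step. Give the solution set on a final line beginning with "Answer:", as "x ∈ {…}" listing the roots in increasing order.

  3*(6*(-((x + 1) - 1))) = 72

Step 1. [3*(6*(-((x + 1) - 1))) = 72] divide by the outer 3. So div: 6*(-((x + 1) - 1)) = 24.
Step 2. [6*(-((x + 1) - 1)) = 24] 6 out front; divide by 6, so div: -((x + 1) - 1) = 4.
Step 3. [-((x + 1) - 1) = 4] leading − — multiply by −1 ⇒ neg: (x + 1) - 1 = -4.
Step 4. [(x + 1) - 1 = -4] 1 comes off first (add 1), so sub: x + 1 = -3.
Step 5. [x + 1 = -3] peel the +1: subtract 1 from each side. So sub: x = -4.

Answer: x ∈ {-4}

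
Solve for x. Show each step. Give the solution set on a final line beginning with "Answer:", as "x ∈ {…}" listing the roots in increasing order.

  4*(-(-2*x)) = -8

Step 1. [4*(-(-2*x)) = -8] 4 out front; divide by 4. So div: -(-2*x) = -2.
Step 2. [-(-2*x) = -2] leading − — multiply by −1. So neg: -2*x = 2.
Step 3. [-2*x = 2] -2·(inner) — divide through by -2. So div: x = -1.

Answer: x ∈ {-1}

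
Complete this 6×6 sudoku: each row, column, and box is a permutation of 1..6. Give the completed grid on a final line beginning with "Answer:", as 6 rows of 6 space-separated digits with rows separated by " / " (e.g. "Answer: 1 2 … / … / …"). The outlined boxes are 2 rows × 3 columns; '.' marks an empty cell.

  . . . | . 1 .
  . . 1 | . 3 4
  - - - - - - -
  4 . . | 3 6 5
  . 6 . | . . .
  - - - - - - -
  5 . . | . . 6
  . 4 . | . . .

Step 1. [r1c6∈{2}] nothing but 2 survives at r1c6 ⇒ r1c6=2.
Step 2. [r3c3∈{2}] r3c3 has the single candidate 2. So r3c3=2.
Step 3. [r5c3∈{3}] only 3 remains possible at r5c3. So r5c3=3.
Step 4. [r4c6∈{1}] r4c6 is down to just 1 ⇒ r4c6=1.
Step 5. [r6c1∈{1,2,6}] 1 has one home in col 1: r6c1, so r6c1=1.
Step 6. [r5c2∈{2}] r5c2 has the single candidate 2 ⇒ r5c2=2.
Step 7. [r2c2∈{5}] r2c2 has the single candidate 5 ⇒ r2c2=5.
Step 8. [r2c4∈{6}] nothing but 6 survives at r2c4, so r2c4=6.
Step 9. [r1c1∈{3,6}] col 1 places 6 nowhere but r1c1, so r1c1=6.
Step 10. [r5c5∈{4}] r5c5's peers cover all but 4 ⇒ r5c5=4.
Step 11. [r6c5∈{2,5}] 5 has one home in col 5: r6c5 ⇒ r6c5=5.
Step 12. [r4c5∈{2}] nothing but 2 survives at r4c5, so r4c5=2.
Step 13. [r2c1∈{2}] nothing but 2 survives at r2c1 ⇒ r2c1=2.
Step 14. [r1c2∈{3}] r1c2's peers cover all but 3. So r1c2=3.
Step 15. [r4c4∈{4}] nothing but 4 survives at r4c4, so r4c4=4.
Step 16. [r6c6∈{3}] r6c6's peers cover all but 3. So r6c6=3.
Step 17. [r6c3∈{6}] r6c3 is down to just 6 ⇒ r6c3=6.
Step 18. [r4c1∈{3}] r4c1's peers cover all but 3 ⇒ r4c1=3.
Step 19. [r5c4∈{1}] r5c4 has the single candidate 1, so r5c4=1.
Step 20. [r6c4∈{2}] r6c4's peers cover all but 2. So r6c4=2.
Step 21. [r3c2∈{1}] nothing but 1 survives at r3c2. So r3c2=1.
Step 22. [r1c4∈{5}] r1c4's peers cover all but 5, so r1c4=5.
Step 23. [r1c3∈{4}] nothing but 4 survives at r1c3, so r1c3=4.
Step 24. [r4c3∈{5}] nothing but 5 survives at r4c3, so r4c3=5.

Answer: 6 3 4 5 1 2 / 2 5 1 6 3 4 / 4 1 2 3 6 5 / 3 6 5 4 2 1 / 5 2 3 1 4 6 / 1 4 6 2 5 3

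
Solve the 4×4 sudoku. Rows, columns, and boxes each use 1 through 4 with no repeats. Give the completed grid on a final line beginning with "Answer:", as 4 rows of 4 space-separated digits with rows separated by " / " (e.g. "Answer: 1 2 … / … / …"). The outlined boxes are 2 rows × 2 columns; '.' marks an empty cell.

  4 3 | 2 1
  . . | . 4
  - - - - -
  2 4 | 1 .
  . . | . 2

Step 1. [r4c2∈{1}] r4c2's peers cover all but 1 ⇒ r4c2=1.
Step 2. [r4c3∈{3,4}] 4 has one home in row 4: r4c3, so r4c3=4.
Step 3. [r2c1∈{1}] r2c1 is down to just 1, so r2c1=1.
Step 4. [r3c4∈{3}] r3c4 has the single candidate 3 ⇒ r3c4=3.
Step 5. [r2c3∈{3}] nothing but 3 survives at r2c3 ⇒ r2c3=3.
Step 6. [r4c1∈{3}] nothing but 3 survives at r4c1 ⇒ r4c1=3.
Step 7. [r2c2∈{2}] nothing but 2 survives at r2c2, so r2c2=2.

Answer: 4 3 2 1 / 1 2 3 4 / 2 4 1 3 / 3 1 4 2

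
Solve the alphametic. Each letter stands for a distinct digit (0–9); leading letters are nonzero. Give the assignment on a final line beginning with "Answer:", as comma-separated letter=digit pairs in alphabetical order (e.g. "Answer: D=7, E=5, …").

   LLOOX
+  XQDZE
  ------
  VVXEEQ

Step 1. [col 1: X + E ≡ Q (mod 10)] X=9 is one option consistent with column 1 (X + E ≡ Q (mod 10), carry-in 0) — take it ⇒ X=9.
Step 2. [col 1: X + E ≡ Q (mod 10)] no forcing yet in column 1 (carry-in 0); Q=7 is free and consistent — try it, so Q=7.
Step 3. [col 1: X + E ≡ Q (mod 10)] column 1: given X=9, Q=7, carry-in 0, and digits 7,9 already taken and all letters distinct, X+E≡Q (mod 10) forces E=8, so E=8.
Step 4. [col 2: O + Z ≡ E (mod 10)] several values work for O in column 2 (O + Z ≡ E (mod 10), carry-in 1); try O=3, so O=3.
Step 5. [V] the sum has 6 digits but both addends have 5; that extra leading digit V is the final carry, namely 1. So V=1.
Step 6. [col 2: O + Z ≡ E (mod 10)] column 2: given O=3, E=8, carry-in 1, and digits 1,3,7,8,9 already taken and all letters distinct, O+Z≡E (mod 10) forces Z=4. So Z=4.
Step 7. [col 3: O + D ≡ E (mod 10)] column 3 reads O+D+carry(0)=E with O=3, E=8; with digits 1,3,4,7,8,9 already taken and all letters distinct, the only value for D is 5 ⇒ D=5.
Step 8. [col 4: L + Q ≡ X (mod 10)] column 4: given Q=7, X=9, carry-in 0, and digits 1,3,4,5,7,8,9 already taken and all letters distinct, L+Q≡X (mod 10) forces L=2. So L=2.

Answer: D=5, E=8, L=2, O=3, Q=7, V=1, X=9, Z=4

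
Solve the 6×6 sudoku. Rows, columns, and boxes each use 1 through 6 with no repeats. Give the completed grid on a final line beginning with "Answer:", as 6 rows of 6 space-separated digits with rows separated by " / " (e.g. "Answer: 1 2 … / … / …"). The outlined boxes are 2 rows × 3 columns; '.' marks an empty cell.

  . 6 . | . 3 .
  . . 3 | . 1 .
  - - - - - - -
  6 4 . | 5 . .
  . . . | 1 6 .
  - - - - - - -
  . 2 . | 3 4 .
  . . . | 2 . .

Step 1. [r6c2∈{1,3,5}] r6c2 is the only open cell in col 2 admitting 1. So r6c2=1.
Step 2. [r5c1∈{5}] nothing but 5 survives at r5c1. So r5c1=5.
Step 3. [r1c4∈{4}] only 4 remains possible at r1c4 ⇒ r1c4=4.
Step 4. [r2c2∈{5}] r2c2's peers cover all but 5, so r2c2=5.
Step 5. [r3c5∈{2}] only 2 remains possible at r3c5. So r3c5=2.
Step 6. [r1c1∈{1,2}] col 1 places 1 nowhere but r1c1. So r1c1=1.
Step 7. [r1c3∈{2}] r1c3 is down to just 2. So r1c3=2.
Step 8. [r6c1∈{3,4}] in row 6, 3 fits only at r6c1. So r6c1=3.
Step 9. [r5c3∈{6}] nothing but 6 survives at r5c3. So r5c3=6.
Step 10. [r6c6∈{5,6}] in row 6, 6 fits only at r6c6. So r6c6=6.
Step 11. [r3c6∈{3}] r3c6's peers cover all but 3 ⇒ r3c6=3.
Step 12. [r2c6∈{2}] r2c6's peers cover all but 2. So r2c6=2.
Step 13. [r3c3∈{1}] nothing but 1 survives at r3c3. So r3c3=1.
Step 14. [r2c1∈{4}] nothing but 4 survives at r2c1. So r2c1=4.
Step 15. [r4c3∈{5}] only 5 remains possible at r4c3, so r4c3=5.
Step 16. [r2c4∈{6}] only 6 remains possible at r2c4 ⇒ r2c4=6.
Step 17. [r6c3∈{4}] r6c3's peers cover all but 4 ⇒ r6c3=4.
Step 18. [r4c2∈{3}] r4c2 has the single candidate 3, so r4c2=3.
Step 19. [r6c5∈{5}] r6c5 is down to just 5. So r6c5=5.
Step 20. [r4c1∈{2}] r4c1 is down to just 2. So r4c1=2.
Step 21. [r1c6∈{5}] r1c6's peers cover all but 5. So r1c6=5.
Step 22. [r5c6∈{1}] r5c6's peers cover all but 1, so r5c6=1.
Step 23. [r4c6∈{4}] r4c6 is down to just 4. So r4c6=4.

Answer: 1 6 2 4 3 5 / 4 5 3 6 1 2 / 6 4 1 5 2 3 / 2 3 5 1 6 4 / 5 2 6 3 4 1 / 3 1 4 2 5 6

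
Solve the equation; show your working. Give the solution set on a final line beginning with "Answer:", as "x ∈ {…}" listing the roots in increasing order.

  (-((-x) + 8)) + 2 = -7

Step 1. [(-((-x) + 8)) + 2 = -7] the outer +2 inverts by subtracting 2 ⇒ sub: -((-x) + 8) = -9.
Step 2. [-((-x) + 8) = -9] LHS negated; negate both sides ⇒ neg: (-x) + 8 = 9.
Step 3. [(-x) + 8 = 9] subtract 8: x sits inside (… + 8) ⇒ sub: -x = 1.
Step 4. [-x = 1] flip signs both sides, so neg: x = -1.

Answer: x ∈ {-1}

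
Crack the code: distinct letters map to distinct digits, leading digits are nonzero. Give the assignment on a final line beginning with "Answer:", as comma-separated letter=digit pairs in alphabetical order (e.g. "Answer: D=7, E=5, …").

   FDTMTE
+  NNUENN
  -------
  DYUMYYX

Step 1. [col 1: E + N ≡ X (mod 10)] column 1 (E + N ≡ X (mod 10), carry-in 0) doesn't pin X yet; pick X=0 and continue. So X=0.
Step 2. [D] the sum has 7 digits but both addends have 6; that extra leading digit D is the final carry, namely 1, so D=1.
Step 3. [col 1: E + N ≡ X (mod 10)] several values work for N in column 1 (E + N ≡ X (mod 10), carry-in 0); try N=3, so N=3.
Step 4. [col 1: E + N ≡ X (mod 10)] from column 1 (N=3, X=0, carry-in 0, digits 0,1,3 already taken and all letters distinct): E must equal 7, so E=7.
Step 5. [col 2: T + N ≡ Y (mod 10)] T=8 is one option consistent with column 2 (T + N ≡ Y (mod 10), carry-in 1) — take it, so T=8.
Step 6. [col 2: T + N ≡ Y (mod 10)] in column 2 we have T+N≡Y with carry-in 1; given T=8, N=3 and digits 0,1,3,7,8 already taken and all letters distinct, that pins Y to 2 ⇒ Y=2.
Step 7. [col 3: M + E ≡ Y (mod 10)] column 3 reads M+E+carry(1)=Y with E=7, Y=2; with digits 0,1,2,3,7,8 already taken and all letters distinct, the only value for M is 4 ⇒ M=4.
Step 8. [col 4: T + U ≡ M (mod 10)] from column 4 (T=8, M=4, carry-in 1, digits 0,1,2,3,4,7,8 already taken and all letters distinct): U must equal 5 ⇒ U=5.
Step 9. [col 6: F + N ≡ Y (mod 10)] in column 6 we have F+N≡Y with carry-in 0; given N=3, Y=2 and digits 0,1,2,3,4,5,7,8 already taken and all letters distinct, that pins F to 9, so F=9.

Answer: D=1, E=7, F=9, M=4, N=3, T=8, U=5, X=0, Y=2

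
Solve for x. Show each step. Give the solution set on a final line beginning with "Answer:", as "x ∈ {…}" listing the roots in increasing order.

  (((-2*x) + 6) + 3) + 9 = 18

Step 1. [(((-2*x) + 6) + 3) + 9 = 18] peel the +9: subtract 9 from each side. So sub: ((-2*x) + 6) + 3 = 9.
Step 2. [((-2*x) + 6) + 3 = 9] the outer +3 inverts by subtracting 3 ⇒ sub: (-2*x) + 6 = 6.
Step 3. [(-2*x) + 6 = 6] subtract 6: x sits inside (… + 6) ⇒ sub: -2*x = 0.
Step 4. [-2*x = 0] -2 out front; divide by -2, so div: x = 0.

Answer: x ∈ {0}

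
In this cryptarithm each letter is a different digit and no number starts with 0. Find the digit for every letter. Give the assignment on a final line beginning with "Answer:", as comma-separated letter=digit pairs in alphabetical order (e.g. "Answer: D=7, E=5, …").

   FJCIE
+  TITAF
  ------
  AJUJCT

Step 1. [col 1: E + F ≡ T (mod 10)] no forcing yet in column 1 (carry-in 0); E=5 is free and consistent — try it ⇒ E=5.
Step 2. [A] the sum has 6 digits but both addends have 5; that extra leading digit A is the final carry, namely 1, so A=1.
Step 3. [col 1: E + F ≡ T (mod 10)] no forcing yet in column 1 (carry-in 0); T=3 is free and consistent — try it, so T=3.
Step 4. [col 1: E + F ≡ T (mod 10)] column 1 reads E+F+carry(0)=T with E=5, T=3; with digits 1,3,5 already taken and all letters distinct, the only value for F is 8. So F=8.
Step 5. [col 2: I + A ≡ C (mod 10)] I=7 is one option consistent with column 2 (I + A ≡ C (mod 10), carry-in 1) — take it ⇒ I=7.
Step 6. [col 2: I + A ≡ C (mod 10)] column 2: given I=7, A=1, carry-in 1, and digits 1,3,5,7,8 already taken and all letters distinct, I+A≡C (mod 10) forces C=9, so C=9.
Step 7. [col 3: C + T ≡ J (mod 10)] column 3: given C=9, T=3, carry-in 0, and digits 1,3,5,7,8,9 already taken and all letters distinct, C+T≡J (mod 10) forces J=2. So J=2.
Step 8. [col 4: J + I ≡ U (mod 10)] column 4: given J=2, I=7, carry-in 1, and digits 1,2,3,5,7,8,9 already taken and all letters distinct, J+I≡U (mod 10) forces U=0 ⇒ U=0.

Answer: A=1, C=9, E=5, F=8, I=7, J=2, T=3, U=0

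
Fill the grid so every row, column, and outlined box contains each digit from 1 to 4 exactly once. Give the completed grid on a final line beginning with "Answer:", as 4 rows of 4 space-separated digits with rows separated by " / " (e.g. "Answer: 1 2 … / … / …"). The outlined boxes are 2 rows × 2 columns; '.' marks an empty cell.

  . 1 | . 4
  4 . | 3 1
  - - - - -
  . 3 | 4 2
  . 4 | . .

Step 1. [r4c1∈{1,2}] 2 has one home in row 4: r4c1 ⇒ r4c1=2.
Step 2. [r1c1∈{3}] r1c1's peers cover all but 3 ⇒ r1c1=3.
Step 3. [r2c2∈{2}] r2c2's peers cover all but 2 ⇒ r2c2=2.
Step 4. [r3c1∈{1}] r3c1 has the single candidate 1, so r3c1=1.
Step 5. [r1c3∈{2}] r1c3 is down to just 2 ⇒ r1c3=2.
Step 6. [r4c4∈{3}] r4c4's peers cover all but 3, so r4c4=3.
Step 7. [r4c3∈{1}] r4c3's peers cover all but 1. So r4c3=1.

Answer: 3 1 2 4 / 4 2 3 1 / 1 3 4 2 / 2 4 1 3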